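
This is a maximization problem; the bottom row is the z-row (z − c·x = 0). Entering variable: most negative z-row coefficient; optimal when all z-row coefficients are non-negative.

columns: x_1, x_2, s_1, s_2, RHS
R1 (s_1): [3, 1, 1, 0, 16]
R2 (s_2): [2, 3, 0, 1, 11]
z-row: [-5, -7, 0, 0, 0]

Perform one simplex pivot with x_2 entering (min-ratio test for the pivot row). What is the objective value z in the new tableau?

Ratio test on column x_2 — row 1: 16/1 = 16; row 2: 11/3 = 11/3. Minimum is 11/3 at row 2 (s_2 leaves); pivot element 3.
Pivot on row 2; the z-row RHS becomes 0 − (-7)·(11/3) = 77/3.

77/3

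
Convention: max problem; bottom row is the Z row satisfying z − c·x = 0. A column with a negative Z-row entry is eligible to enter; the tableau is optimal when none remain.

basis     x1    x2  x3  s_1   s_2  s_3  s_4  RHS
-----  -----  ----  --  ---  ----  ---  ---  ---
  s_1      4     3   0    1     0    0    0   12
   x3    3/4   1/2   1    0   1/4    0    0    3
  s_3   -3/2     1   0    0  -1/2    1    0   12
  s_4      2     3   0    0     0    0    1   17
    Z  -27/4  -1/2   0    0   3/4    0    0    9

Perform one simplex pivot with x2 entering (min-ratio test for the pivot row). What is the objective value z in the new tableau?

11

Ratio test on column x2 — row 1: 12/3 = 4; row 2: 3/(1/2) = 6; row 3: 12/1 = 12; row 4: 17/3 = 17/3. Minimum is 4 at row 1 (s_1 leaves); pivot element 3.
Pivot on row 1; the Z-row RHS becomes 9 − (-1/2)·4 = 11.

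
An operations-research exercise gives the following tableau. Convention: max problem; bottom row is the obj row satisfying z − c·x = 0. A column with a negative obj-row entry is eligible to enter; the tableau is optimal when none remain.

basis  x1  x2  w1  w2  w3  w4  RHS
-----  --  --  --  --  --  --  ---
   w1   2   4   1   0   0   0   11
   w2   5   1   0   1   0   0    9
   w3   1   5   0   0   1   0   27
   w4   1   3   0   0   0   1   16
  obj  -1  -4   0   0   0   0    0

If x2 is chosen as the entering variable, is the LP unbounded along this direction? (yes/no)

no

Column x2 has positive entries in row(s) 1, 2, 3, 4, so the ratio test bounds it — not unbounded.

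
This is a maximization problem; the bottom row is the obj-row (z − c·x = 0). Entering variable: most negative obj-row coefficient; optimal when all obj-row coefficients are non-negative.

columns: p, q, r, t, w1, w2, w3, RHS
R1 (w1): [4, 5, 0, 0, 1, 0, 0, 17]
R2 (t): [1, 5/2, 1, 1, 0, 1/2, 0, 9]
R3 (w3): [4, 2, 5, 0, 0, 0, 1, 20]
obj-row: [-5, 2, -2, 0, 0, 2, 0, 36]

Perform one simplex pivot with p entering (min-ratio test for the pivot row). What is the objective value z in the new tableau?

Ratio test on column p — row 1: 17/4 = 17/4; row 2: 9/1 = 9; row 3: 20/4 = 5. Minimum is 17/4 at row 1 (w1 leaves); pivot element 4.
Pivot on row 1; the obj-row RHS becomes 36 − (-5)·(17/4) = 229/4.

229/4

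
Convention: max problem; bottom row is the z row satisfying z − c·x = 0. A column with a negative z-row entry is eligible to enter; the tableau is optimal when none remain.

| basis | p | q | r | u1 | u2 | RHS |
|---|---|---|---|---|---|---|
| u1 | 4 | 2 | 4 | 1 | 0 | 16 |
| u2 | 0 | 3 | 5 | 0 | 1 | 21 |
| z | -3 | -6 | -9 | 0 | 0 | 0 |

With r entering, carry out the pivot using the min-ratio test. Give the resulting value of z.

36

Ratio test on column r — row 1: 16/4 = 4; row 2: 21/5 = 21/5. Minimum is 4 at row 1 (u1 leaves); pivot element 4.
Pivot on row 1; the z-row RHS becomes 0 − (-9)·4 = 36.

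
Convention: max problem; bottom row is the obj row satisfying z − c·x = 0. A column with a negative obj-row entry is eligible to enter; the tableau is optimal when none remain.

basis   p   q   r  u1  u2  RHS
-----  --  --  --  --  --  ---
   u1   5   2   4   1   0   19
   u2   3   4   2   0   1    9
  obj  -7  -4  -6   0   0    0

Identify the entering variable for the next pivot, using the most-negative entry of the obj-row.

p

Negative obj-row entries: p: -7, q: -4, r: -6.
The most negative is -7 in column p, so p enters.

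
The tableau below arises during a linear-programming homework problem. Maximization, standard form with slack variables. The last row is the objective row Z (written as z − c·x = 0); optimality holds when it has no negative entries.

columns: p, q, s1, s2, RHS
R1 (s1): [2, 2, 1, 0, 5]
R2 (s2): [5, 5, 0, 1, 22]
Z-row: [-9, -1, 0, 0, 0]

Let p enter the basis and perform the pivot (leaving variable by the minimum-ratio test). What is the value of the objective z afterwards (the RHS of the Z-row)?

Ratio test on column p — row 1: 5/2 = 5/2; row 2: 22/5 = 22/5. Minimum is 5/2 at row 1 (s1 leaves); pivot element 2.
Pivot on row 1; the Z-row RHS becomes 0 − (-9)·(5/2) = 45/2.

45/2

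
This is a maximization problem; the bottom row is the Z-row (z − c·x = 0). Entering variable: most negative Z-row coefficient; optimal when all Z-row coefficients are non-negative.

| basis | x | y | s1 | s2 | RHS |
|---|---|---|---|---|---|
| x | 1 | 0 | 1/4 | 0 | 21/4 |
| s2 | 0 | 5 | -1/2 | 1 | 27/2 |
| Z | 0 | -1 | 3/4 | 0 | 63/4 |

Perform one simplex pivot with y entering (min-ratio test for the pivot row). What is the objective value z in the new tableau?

369/20

Ratio test on column y — row 1: entry 0 ≤ 0; row 2: (27/2)/5 = 27/10. Minimum is 27/10 at row 2 (s2 leaves); pivot element 5.
Pivot on row 2; the Z-row RHS becomes 63/4 − (-1)·(27/10) = 369/20.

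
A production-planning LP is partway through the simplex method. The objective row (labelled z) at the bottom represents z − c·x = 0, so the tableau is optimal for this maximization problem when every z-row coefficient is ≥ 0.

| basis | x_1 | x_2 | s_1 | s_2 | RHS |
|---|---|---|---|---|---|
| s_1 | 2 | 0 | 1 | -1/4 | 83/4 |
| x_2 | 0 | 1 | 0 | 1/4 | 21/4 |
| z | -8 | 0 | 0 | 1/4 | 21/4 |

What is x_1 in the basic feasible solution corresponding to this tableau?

x_1 is not in the basis, so in the current basic feasible solution x_1 = 0.

0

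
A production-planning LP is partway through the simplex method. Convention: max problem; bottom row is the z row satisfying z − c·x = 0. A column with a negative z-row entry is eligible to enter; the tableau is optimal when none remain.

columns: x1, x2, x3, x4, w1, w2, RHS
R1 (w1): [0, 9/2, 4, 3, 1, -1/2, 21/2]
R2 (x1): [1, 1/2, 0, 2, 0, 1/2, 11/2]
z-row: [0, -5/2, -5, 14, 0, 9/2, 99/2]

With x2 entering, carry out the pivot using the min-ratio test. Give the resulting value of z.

166/3

Ratio test on column x2 — row 1: (21/2)/(9/2) = 7/3; row 2: (11/2)/(1/2) = 11. Minimum is 7/3 at row 1 (w1 leaves); pivot element 9/2.
Pivot on row 1; the z-row RHS becomes 99/2 − (-5/2)·(7/3) = 166/3.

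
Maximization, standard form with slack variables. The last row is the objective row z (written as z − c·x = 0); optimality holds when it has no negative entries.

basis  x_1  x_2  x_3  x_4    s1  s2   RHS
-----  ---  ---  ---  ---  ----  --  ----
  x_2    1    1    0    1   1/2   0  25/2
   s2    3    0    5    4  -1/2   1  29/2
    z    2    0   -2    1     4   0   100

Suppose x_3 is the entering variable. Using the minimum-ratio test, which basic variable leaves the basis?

s2

Column x_3 entries and ratios — x_2: 0 ≤ 0, skip; s2: (29/2)/5 = 29/10.
Smallest ratio is 29/10 in the row of s2, so s2 leaves.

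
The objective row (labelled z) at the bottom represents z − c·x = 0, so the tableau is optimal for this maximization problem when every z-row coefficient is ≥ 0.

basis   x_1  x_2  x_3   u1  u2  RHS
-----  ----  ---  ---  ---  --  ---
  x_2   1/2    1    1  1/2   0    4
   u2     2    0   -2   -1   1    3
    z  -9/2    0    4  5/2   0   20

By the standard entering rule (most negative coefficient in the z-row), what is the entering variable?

x_1

Negative z-row entries: x_1: -9/2.
The most negative is -9/2 in column x_1, so x_1 enters.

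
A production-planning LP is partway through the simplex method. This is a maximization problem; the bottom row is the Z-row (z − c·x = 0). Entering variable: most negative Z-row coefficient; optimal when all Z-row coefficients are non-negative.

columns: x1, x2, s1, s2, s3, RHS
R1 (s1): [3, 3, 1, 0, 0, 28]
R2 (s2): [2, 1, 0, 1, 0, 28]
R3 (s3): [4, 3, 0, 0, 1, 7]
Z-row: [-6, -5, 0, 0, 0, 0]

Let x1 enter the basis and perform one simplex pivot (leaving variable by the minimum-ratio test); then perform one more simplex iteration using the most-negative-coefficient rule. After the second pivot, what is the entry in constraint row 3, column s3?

Ratio test on column x1 — row 1: 28/3 = 28/3; row 2: 28/2 = 14; row 3: 7/4 = 7/4. Minimum is 7/4 at row 3 (s3 leaves); pivot element 4.
Divide row 3 by 4; eliminate column x1 from the other rows.
Second iteration: most negative Z-row entry is -1/2 in column x2, so x2 enters.
Ratio test on column x2 — row 1: (91/4)/(3/4) = 91/3; row 2: entry -1/2 ≤ 0; row 3: (7/4)/(3/4) = 7/3. Minimum is 7/3 at row 3 (x1 leaves); pivot element 3/4.
Divide row 3 by 3/4; eliminate column x2 from the other rows.
After both pivots, the entry at constraint row 3, column s3 is 1/3.

1/3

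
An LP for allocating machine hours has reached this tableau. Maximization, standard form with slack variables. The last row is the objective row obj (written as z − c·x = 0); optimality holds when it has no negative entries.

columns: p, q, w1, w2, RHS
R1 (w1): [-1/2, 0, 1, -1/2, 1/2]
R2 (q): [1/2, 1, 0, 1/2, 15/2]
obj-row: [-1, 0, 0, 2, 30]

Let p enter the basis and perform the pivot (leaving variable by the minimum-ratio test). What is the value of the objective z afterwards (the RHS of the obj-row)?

45

Ratio test on column p — row 1: entry -1/2 ≤ 0; row 2: (15/2)/(1/2) = 15. Minimum is 15 at row 2 (q leaves); pivot element 1/2.
Pivot on row 2; the obj-row RHS becomes 30 − (-1)·15 = 45.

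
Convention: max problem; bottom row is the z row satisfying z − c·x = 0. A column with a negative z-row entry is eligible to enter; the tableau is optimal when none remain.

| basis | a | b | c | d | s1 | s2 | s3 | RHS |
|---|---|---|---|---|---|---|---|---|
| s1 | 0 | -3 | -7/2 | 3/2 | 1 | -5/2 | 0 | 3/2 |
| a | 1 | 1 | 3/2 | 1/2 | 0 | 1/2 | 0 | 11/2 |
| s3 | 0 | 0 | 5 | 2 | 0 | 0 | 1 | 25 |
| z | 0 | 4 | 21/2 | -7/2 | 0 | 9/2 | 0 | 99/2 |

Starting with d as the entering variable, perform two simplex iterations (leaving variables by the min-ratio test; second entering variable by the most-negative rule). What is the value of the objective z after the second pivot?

121/2

Ratio test on column d — row 1: (3/2)/(3/2) = 1; row 2: (11/2)/(1/2) = 11; row 3: 25/2 = 25/2. Minimum is 1 at row 1 (s1 leaves); pivot element 3/2.
Pivot on row 1; the z-row RHS becomes 99/2 − (-7/2)·1 = 53.
Next entering variable (most negative z-row entry -3): b.
Ratio test on column b — row 1: entry -2 ≤ 0; row 2: 5/2 = 5/2; row 3: 23/4 = 23/4. Minimum is 5/2 at row 2 (a leaves); pivot element 2.
After the second pivot the z-row RHS is 53 − (-3)·(5/2) = 121/2.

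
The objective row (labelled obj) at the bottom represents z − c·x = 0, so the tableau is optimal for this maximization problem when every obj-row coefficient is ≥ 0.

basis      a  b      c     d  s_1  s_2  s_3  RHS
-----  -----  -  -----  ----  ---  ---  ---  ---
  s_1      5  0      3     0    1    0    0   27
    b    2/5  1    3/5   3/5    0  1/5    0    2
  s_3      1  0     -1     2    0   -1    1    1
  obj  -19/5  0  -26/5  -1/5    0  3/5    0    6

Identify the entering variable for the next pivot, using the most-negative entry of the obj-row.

c

Negative obj-row entries: a: -19/5, c: -26/5, d: -1/5.
The most negative is -26/5 in column c, so c enters.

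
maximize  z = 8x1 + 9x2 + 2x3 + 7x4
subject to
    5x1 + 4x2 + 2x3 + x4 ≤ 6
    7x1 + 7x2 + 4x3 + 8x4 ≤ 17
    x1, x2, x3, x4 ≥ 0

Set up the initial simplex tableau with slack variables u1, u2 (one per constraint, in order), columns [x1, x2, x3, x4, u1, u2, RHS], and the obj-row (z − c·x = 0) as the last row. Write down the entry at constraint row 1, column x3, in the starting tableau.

Constraint 1 has coefficient 2 on x3.

2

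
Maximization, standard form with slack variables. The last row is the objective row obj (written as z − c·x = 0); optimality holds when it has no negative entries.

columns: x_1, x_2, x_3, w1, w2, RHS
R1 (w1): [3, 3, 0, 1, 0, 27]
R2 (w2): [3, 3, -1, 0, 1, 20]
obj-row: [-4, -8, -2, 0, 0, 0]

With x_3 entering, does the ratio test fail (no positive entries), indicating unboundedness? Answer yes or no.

Every constraint-row entry in column x_3 is ≤ 0, so increasing x_3 is unbounded.

yes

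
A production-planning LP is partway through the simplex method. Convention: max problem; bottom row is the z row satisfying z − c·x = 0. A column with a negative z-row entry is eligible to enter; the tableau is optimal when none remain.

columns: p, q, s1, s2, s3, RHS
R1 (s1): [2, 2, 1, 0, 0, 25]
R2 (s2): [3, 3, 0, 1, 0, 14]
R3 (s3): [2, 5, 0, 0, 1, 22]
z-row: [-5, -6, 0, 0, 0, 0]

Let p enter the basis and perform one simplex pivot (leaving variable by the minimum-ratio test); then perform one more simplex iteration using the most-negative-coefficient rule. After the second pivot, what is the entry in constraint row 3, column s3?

1/3

Ratio test on column p — row 1: 25/2 = 25/2; row 2: 14/3 = 14/3; row 3: 22/2 = 11. Minimum is 14/3 at row 2 (s2 leaves); pivot element 3.
Divide row 2 by 3; eliminate column p from the other rows.
Second iteration: most negative z-row entry is -1 in column q, so q enters.
Ratio test on column q — row 1: entry 0 ≤ 0; row 2: (14/3)/1 = 14/3; row 3: (38/3)/3 = 38/9. Minimum is 38/9 at row 3 (s3 leaves); pivot element 3.
Divide row 3 by 3; eliminate column q from the other rows.
After both pivots, the entry at constraint row 3, column s3 is 1/3.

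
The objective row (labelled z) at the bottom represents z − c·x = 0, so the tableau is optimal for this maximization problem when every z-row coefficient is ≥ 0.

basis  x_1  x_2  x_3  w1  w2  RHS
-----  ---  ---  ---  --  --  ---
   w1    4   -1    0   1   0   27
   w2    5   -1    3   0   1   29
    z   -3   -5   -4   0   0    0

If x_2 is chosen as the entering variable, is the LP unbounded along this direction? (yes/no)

Every constraint-row entry in column x_2 is ≤ 0, so increasing x_2 is unbounded.

yes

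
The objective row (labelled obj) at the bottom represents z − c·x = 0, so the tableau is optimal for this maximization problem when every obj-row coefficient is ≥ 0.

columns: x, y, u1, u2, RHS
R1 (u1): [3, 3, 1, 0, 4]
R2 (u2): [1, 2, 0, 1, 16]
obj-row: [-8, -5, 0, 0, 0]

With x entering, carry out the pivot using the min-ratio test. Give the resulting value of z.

Ratio test on column x — row 1: 4/3 = 4/3; row 2: 16/1 = 16. Minimum is 4/3 at row 1 (u1 leaves); pivot element 3.
Pivot on row 1; the obj-row RHS becomes 0 − (-8)·(4/3) = 32/3.

32/3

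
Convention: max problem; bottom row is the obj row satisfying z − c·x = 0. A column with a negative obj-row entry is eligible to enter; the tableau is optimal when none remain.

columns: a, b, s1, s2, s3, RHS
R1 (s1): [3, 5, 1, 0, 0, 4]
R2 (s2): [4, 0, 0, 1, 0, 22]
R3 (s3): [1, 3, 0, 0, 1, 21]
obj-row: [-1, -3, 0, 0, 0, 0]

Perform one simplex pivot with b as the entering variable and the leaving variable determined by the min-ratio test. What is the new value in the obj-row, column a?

Ratio test on column b — row 1: 4/5 = 4/5; row 2: entry 0 ≤ 0; row 3: 21/3 = 7. Minimum is 4/5 at row 1 (s1 leaves); pivot element 5.
Divide row 1 by 5; eliminate column b from the other rows.
obj-row update in column a: -1 − (-3)·(3/5) = 4/5.

4/5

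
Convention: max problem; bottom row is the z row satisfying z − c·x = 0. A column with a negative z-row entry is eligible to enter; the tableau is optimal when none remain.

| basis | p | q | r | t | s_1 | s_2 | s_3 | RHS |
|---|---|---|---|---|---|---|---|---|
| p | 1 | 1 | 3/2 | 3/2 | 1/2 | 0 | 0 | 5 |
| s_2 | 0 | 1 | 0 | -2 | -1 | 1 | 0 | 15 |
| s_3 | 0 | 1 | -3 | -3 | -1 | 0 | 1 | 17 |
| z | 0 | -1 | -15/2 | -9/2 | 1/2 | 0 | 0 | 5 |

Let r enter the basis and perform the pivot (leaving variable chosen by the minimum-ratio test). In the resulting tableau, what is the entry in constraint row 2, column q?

Ratio test on column r — row 1: 5/(3/2) = 10/3; row 2: entry 0 ≤ 0; row 3: entry -3 ≤ 0. Minimum is 10/3 at row 1 (p leaves); pivot element 3/2.
Divide row 1 by 3/2; eliminate column r from the other rows.
Row 2 update in column q: 1 − 0·(2/3) = 1.

1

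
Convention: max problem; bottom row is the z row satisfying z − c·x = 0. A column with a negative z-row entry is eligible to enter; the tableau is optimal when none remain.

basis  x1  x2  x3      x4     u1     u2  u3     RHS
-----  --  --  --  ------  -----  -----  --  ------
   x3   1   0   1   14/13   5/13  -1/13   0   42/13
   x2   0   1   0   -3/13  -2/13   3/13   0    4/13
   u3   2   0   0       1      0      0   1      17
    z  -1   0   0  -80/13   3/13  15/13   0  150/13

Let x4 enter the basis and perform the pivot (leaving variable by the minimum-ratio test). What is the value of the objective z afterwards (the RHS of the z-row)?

Ratio test on column x4 — row 1: (42/13)/(14/13) = 3; row 2: entry -3/13 ≤ 0; row 3: 17/1 = 17. Minimum is 3 at row 1 (x3 leaves); pivot element 14/13.
Pivot on row 1; the z-row RHS becomes 150/13 − (-80/13)·3 = 30.

30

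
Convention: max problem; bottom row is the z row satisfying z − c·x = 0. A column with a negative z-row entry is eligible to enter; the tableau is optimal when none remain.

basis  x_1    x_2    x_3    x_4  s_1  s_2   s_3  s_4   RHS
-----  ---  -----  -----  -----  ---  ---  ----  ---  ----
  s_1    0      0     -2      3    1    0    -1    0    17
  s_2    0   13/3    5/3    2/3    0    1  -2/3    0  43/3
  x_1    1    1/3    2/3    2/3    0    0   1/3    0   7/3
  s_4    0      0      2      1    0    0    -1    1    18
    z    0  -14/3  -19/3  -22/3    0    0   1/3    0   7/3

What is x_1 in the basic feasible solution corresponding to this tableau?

x_1 is basic (row 3); its value is the RHS of that row, 7/3.

7/3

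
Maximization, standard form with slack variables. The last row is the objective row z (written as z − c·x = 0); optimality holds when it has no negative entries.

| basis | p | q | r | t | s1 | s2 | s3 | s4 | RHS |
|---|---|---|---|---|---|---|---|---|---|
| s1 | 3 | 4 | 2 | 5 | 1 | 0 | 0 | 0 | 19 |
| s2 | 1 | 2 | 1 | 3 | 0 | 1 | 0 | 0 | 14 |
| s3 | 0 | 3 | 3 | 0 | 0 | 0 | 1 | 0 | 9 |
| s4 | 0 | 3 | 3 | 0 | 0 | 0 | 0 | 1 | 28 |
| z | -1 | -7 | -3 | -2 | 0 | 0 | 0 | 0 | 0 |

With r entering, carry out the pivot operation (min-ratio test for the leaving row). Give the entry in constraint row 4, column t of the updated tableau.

Ratio test on column r — row 1: 19/2 = 19/2; row 2: 14/1 = 14; row 3: 9/3 = 3; row 4: 28/3 = 28/3. Minimum is 3 at row 3 (s3 leaves); pivot element 3.
Divide row 3 by 3; eliminate column r from the other rows.
Row 4 update in column t: 0 − 3·0 = 0.

0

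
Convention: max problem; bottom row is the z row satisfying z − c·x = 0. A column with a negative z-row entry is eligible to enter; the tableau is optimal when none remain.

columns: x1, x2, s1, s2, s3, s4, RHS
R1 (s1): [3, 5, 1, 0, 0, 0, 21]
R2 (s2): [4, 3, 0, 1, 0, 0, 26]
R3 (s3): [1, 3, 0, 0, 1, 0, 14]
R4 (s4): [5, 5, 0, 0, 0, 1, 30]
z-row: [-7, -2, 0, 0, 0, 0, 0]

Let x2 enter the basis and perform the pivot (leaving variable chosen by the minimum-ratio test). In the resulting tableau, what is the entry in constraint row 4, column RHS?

Ratio test on column x2 — row 1: 21/5 = 21/5; row 2: 26/3 = 26/3; row 3: 14/3 = 14/3; row 4: 30/5 = 6. Minimum is 21/5 at row 1 (s1 leaves); pivot element 5.
Divide row 1 by 5; eliminate column x2 from the other rows.
Row 4 update in column RHS: 30 − 5·(21/5) = 9.

9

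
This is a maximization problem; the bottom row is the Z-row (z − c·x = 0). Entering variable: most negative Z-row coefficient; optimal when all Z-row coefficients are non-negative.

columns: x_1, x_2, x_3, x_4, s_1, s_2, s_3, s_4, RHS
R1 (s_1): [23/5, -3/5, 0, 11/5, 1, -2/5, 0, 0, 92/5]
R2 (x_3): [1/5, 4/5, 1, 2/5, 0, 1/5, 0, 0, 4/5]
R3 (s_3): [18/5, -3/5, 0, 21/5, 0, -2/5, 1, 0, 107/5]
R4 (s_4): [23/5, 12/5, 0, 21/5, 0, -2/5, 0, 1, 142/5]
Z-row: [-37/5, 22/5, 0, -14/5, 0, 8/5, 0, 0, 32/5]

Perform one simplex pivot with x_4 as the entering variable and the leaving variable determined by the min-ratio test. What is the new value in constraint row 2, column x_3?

5/2

Ratio test on column x_4 — row 1: (92/5)/(11/5) = 92/11; row 2: (4/5)/(2/5) = 2; row 3: (107/5)/(21/5) = 107/21; row 4: (142/5)/(21/5) = 142/21. Minimum is 2 at row 2 (x_3 leaves); pivot element 2/5.
Divide row 2 by 2/5; eliminate column x_4 from the other rows.
In the new row 2, the x_3 entry is the old entry divided by the pivot: 1/(2/5) = 5/2.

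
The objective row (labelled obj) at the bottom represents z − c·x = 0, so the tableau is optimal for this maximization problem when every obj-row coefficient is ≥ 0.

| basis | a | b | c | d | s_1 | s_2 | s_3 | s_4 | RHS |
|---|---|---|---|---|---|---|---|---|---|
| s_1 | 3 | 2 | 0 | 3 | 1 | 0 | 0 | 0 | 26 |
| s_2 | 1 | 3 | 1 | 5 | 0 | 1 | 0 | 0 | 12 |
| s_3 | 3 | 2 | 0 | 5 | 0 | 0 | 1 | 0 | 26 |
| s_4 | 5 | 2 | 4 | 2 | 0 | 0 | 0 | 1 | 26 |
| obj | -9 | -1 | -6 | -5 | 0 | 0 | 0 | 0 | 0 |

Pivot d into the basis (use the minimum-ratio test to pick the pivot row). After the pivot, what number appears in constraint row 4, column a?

Ratio test on column d — row 1: 26/3 = 26/3; row 2: 12/5 = 12/5; row 3: 26/5 = 26/5; row 4: 26/2 = 13. Minimum is 12/5 at row 2 (s_2 leaves); pivot element 5.
Divide row 2 by 5; eliminate column d from the other rows.
Row 4 update in column a: 5 − 2·(1/5) = 23/5.

23/5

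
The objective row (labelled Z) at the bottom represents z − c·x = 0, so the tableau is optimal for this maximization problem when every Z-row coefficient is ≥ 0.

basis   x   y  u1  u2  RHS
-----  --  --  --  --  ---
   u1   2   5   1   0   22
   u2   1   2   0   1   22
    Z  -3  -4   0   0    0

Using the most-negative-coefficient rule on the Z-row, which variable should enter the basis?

Negative Z-row entries: x: -3, y: -4.
The most negative is -4 in column y, so y enters.

y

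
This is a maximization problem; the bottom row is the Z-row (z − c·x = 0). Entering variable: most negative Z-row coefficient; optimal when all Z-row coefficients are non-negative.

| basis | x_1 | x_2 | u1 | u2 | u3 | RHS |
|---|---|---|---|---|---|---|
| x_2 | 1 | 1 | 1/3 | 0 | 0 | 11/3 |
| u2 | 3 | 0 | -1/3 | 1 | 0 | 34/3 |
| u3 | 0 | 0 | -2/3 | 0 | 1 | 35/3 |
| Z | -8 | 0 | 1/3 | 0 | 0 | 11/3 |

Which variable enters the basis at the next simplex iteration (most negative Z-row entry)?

Negative Z-row entries: x_1: -8.
The most negative is -8 in column x_1, so x_1 enters.

x_1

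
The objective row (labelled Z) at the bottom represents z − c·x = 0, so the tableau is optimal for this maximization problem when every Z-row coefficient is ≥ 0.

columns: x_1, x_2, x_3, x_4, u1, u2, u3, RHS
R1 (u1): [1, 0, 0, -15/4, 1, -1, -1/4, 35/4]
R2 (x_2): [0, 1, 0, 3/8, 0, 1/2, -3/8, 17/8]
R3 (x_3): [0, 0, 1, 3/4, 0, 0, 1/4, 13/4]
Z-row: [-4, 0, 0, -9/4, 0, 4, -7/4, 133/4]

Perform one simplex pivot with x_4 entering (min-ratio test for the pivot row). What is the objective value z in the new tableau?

43

Ratio test on column x_4 — row 1: entry -15/4 ≤ 0; row 2: (17/8)/(3/8) = 17/3; row 3: (13/4)/(3/4) = 13/3. Minimum is 13/3 at row 3 (x_3 leaves); pivot element 3/4.
Pivot on row 3; the Z-row RHS becomes 133/4 − (-9/4)·(13/3) = 43.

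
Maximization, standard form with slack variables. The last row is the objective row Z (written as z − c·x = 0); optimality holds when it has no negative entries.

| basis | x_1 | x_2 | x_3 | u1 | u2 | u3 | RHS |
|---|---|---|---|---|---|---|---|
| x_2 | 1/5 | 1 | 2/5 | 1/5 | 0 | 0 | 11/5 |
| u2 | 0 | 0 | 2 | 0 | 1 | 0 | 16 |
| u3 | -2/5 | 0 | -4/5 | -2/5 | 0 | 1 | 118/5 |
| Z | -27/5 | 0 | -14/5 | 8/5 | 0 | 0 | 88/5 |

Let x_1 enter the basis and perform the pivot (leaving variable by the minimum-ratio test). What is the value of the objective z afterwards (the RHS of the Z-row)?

77

Ratio test on column x_1 — row 1: (11/5)/(1/5) = 11; row 2: entry 0 ≤ 0; row 3: entry -2/5 ≤ 0. Minimum is 11 at row 1 (x_2 leaves); pivot element 1/5.
Pivot on row 1; the Z-row RHS becomes 88/5 − (-27/5)·11 = 77.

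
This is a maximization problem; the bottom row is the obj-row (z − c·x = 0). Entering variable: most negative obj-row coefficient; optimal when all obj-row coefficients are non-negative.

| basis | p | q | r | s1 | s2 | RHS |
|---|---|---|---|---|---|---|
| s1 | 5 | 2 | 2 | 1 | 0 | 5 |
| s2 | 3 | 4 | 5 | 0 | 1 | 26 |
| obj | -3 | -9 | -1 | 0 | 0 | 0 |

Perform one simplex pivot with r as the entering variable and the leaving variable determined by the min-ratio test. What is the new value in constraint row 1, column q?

1

Ratio test on column r — row 1: 5/2 = 5/2; row 2: 26/5 = 26/5. Minimum is 5/2 at row 1 (s1 leaves); pivot element 2.
Divide row 1 by 2; eliminate column r from the other rows.
In the new row 1, the q entry is the old entry divided by the pivot: 2/2 = 1.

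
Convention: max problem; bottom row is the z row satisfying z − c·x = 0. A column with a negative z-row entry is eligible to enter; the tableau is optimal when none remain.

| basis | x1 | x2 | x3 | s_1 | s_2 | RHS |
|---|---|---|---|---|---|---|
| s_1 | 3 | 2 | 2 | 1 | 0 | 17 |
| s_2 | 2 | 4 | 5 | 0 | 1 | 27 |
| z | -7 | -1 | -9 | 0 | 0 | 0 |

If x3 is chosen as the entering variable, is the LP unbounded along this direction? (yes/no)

Column x3 has positive entries in row(s) 1, 2, so the ratio test bounds it — not unbounded.

no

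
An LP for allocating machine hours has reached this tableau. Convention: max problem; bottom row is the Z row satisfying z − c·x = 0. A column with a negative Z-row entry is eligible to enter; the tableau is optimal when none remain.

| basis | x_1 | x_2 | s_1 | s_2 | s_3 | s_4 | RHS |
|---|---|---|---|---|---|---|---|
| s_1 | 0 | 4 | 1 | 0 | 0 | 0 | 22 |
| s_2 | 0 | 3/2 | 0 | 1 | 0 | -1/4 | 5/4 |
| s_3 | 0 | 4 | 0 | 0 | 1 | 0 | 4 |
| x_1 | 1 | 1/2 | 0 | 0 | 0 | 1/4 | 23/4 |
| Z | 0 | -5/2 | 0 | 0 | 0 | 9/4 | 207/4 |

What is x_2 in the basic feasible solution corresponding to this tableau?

0

x_2 is not in the basis, so in the current basic feasible solution x_2 = 0.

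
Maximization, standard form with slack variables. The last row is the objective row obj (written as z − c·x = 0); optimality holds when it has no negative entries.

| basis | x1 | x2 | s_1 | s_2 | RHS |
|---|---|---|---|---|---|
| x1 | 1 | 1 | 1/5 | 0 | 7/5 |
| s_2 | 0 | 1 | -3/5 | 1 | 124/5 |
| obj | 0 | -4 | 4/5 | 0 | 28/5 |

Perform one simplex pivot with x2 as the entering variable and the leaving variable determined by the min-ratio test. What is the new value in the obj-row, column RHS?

Ratio test on column x2 — row 1: (7/5)/1 = 7/5; row 2: (124/5)/1 = 124/5. Minimum is 7/5 at row 1 (x1 leaves); pivot element 1.
Divide row 1 by 1; eliminate column x2 from the other rows.
obj-row update in column RHS: 28/5 − (-4)·(7/5) = 56/5.

56/5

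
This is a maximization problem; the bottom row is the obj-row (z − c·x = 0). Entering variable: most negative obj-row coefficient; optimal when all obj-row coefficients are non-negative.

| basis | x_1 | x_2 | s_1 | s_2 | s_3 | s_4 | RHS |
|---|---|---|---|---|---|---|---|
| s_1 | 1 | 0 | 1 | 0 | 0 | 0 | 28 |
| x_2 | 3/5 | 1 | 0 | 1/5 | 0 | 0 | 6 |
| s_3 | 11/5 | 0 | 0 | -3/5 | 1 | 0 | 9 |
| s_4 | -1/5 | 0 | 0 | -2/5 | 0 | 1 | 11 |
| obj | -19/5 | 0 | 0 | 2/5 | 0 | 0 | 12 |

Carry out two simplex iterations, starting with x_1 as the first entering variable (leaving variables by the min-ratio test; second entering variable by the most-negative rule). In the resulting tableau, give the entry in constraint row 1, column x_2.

Ratio test on column x_1 — row 1: 28/1 = 28; row 2: 6/(3/5) = 10; row 3: 9/(11/5) = 45/11; row 4: entry -1/5 ≤ 0. Minimum is 45/11 at row 3 (s_3 leaves); pivot element 11/5.
Divide row 3 by 11/5; eliminate column x_1 from the other rows.
Second iteration: most negative obj-row entry is -7/11 in column s_2, so s_2 enters.
Ratio test on column s_2 — row 1: (263/11)/(3/11) = 263/3; row 2: (39/11)/(4/11) = 39/4; row 3: entry -3/11 ≤ 0; row 4: entry -5/11 ≤ 0. Minimum is 39/4 at row 2 (x_2 leaves); pivot element 4/11.
Divide row 2 by 4/11; eliminate column s_2 from the other rows.
After both pivots, the entry at constraint row 1, column x_2 is -3/4.

-3/4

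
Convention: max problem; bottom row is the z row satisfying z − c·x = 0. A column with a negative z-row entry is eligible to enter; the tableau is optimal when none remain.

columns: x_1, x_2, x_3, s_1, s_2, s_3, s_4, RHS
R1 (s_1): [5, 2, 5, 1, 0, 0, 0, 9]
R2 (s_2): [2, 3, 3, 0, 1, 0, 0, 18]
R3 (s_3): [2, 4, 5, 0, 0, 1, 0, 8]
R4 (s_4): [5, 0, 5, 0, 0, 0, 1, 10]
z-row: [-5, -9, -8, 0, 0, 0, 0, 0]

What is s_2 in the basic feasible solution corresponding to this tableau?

18

s_2 is basic (row 2); its value is the RHS of that row, 18.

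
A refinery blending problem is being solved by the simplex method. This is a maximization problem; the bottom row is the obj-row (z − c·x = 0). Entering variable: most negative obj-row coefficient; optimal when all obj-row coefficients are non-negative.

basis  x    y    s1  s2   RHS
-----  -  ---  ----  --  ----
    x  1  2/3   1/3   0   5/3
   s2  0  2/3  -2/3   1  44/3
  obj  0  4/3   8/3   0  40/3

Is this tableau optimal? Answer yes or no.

yes

Every obj-row coefficient is ≥ 0, so the tableau is optimal.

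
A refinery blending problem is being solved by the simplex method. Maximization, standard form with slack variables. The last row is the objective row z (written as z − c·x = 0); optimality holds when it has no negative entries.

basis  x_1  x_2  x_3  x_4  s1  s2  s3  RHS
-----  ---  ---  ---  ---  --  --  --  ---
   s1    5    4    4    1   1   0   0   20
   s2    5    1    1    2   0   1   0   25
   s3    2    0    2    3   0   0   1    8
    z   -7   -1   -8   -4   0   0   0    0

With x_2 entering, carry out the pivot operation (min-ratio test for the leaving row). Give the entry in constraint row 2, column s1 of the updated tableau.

-1/4

Ratio test on column x_2 — row 1: 20/4 = 5; row 2: 25/1 = 25; row 3: entry 0 ≤ 0. Minimum is 5 at row 1 (s1 leaves); pivot element 4.
Divide row 1 by 4; eliminate column x_2 from the other rows.
Row 2 update in column s1: 0 − 1·(1/4) = -1/4.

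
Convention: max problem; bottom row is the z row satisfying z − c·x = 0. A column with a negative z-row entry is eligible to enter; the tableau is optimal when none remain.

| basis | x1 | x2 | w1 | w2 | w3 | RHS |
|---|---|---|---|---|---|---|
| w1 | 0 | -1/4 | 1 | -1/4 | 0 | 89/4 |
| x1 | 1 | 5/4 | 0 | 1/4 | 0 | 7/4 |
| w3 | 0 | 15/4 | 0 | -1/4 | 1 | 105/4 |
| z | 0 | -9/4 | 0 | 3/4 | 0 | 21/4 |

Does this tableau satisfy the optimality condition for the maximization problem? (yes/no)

The z-row has a negative entry -9/4 in column x2, so it is not optimal.

no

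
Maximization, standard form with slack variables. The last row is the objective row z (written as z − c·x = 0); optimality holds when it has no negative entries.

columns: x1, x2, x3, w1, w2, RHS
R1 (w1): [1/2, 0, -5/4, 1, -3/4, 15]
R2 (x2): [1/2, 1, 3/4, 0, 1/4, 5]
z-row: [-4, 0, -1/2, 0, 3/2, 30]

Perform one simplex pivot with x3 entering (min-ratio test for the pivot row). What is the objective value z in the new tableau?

Ratio test on column x3 — row 1: entry -5/4 ≤ 0; row 2: 5/(3/4) = 20/3. Minimum is 20/3 at row 2 (x2 leaves); pivot element 3/4.
Pivot on row 2; the z-row RHS becomes 30 − (-1/2)·(20/3) = 100/3.

100/3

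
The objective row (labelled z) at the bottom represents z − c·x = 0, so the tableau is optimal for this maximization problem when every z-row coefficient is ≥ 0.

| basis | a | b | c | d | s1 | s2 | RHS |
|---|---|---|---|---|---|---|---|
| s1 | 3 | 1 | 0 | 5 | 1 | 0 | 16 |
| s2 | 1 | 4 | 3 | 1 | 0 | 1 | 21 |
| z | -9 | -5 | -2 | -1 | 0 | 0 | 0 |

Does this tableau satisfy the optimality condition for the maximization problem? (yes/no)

The z-row has a negative entry -9 in column a, so it is not optimal.

no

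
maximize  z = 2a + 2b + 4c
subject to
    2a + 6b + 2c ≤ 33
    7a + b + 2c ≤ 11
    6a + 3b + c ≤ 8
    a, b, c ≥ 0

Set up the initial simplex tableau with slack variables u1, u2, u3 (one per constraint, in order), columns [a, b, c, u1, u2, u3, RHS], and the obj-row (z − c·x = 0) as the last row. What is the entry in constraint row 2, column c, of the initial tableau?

Constraint 2 has coefficient 2 on c.

2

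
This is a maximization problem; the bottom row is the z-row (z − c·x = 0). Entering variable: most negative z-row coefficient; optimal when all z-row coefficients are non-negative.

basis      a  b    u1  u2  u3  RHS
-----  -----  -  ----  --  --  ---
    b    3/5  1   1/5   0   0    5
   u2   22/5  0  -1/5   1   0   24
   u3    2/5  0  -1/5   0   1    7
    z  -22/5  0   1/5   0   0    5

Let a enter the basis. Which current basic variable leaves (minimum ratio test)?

Column a entries and ratios — b: 5/(3/5) = 25/3; u2: 24/(22/5) = 60/11; u3: 7/(2/5) = 35/2.
Smallest ratio is 60/11 in the row of u2, so u2 leaves.

u2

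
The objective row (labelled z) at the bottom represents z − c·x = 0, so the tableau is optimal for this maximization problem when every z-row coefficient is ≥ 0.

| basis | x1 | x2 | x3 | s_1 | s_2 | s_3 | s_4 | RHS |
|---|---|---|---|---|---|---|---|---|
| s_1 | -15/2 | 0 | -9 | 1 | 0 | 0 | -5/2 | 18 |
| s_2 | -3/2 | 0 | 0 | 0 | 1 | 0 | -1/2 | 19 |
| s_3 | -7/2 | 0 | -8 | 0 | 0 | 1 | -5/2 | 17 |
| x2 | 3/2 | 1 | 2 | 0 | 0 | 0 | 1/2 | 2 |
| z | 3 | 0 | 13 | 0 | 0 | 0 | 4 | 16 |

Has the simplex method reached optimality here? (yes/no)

yes

Every z-row coefficient is ≥ 0, so the tableau is optimal.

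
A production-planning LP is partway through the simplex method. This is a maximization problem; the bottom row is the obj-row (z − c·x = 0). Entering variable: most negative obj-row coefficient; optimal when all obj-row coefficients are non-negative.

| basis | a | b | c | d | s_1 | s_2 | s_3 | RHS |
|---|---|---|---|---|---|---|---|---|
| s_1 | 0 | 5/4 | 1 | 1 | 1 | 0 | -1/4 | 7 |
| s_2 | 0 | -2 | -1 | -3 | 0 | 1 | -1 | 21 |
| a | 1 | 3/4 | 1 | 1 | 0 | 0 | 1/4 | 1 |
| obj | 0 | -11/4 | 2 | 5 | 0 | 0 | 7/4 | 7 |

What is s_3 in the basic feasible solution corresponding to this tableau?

s_3 is not in the basis, so in the current basic feasible solution s_3 = 0.

0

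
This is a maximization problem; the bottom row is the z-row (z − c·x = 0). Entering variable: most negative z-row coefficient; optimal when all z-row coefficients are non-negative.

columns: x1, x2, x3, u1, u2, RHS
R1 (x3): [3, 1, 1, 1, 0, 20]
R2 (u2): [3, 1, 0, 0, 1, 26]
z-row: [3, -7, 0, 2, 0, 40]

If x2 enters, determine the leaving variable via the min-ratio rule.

Column x2 entries and ratios — x3: 20/1 = 20; u2: 26/1 = 26.
Smallest ratio is 20 in the row of x3, so x3 leaves.

x3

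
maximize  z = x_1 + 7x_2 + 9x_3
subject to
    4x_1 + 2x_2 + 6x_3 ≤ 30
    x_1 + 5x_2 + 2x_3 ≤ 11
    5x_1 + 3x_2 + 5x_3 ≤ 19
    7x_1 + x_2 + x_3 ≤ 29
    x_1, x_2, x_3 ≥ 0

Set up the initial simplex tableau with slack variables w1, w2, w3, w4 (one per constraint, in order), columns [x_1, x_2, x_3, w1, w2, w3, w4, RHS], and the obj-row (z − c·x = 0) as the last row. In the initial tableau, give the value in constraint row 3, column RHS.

The RHS of constraint 3 is b_3 = 19.

19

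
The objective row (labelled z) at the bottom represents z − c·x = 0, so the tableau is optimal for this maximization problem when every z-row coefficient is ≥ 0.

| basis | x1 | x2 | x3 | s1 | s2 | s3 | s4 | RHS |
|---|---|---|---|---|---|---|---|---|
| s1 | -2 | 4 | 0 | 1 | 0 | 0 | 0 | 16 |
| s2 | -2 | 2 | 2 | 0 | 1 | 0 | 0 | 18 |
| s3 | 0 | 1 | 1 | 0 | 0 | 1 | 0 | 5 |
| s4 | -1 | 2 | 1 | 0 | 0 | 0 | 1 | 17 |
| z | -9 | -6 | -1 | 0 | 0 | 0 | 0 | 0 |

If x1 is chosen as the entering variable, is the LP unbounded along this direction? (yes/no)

Every constraint-row entry in column x1 is ≤ 0, so increasing x1 is unbounded.

yes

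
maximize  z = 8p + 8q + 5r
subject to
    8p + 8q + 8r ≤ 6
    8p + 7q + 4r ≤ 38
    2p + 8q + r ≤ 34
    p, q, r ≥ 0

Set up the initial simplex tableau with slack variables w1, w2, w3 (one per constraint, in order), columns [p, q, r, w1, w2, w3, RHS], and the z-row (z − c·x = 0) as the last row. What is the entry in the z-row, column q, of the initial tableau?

The z-row carries the negated objective coefficients: the q entry is -8.

-8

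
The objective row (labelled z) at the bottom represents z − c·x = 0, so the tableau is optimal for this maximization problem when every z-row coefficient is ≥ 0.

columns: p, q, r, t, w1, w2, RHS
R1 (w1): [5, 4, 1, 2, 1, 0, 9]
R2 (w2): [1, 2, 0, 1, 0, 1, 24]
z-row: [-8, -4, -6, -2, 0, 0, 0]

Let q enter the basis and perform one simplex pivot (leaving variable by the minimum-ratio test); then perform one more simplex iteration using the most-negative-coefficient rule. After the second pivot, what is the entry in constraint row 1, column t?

2

Ratio test on column q — row 1: 9/4 = 9/4; row 2: 24/2 = 12. Minimum is 9/4 at row 1 (w1 leaves); pivot element 4.
Divide row 1 by 4; eliminate column q from the other rows.
Second iteration: most negative z-row entry is -5 in column r, so r enters.
Ratio test on column r — row 1: (9/4)/(1/4) = 9; row 2: entry -1/2 ≤ 0. Minimum is 9 at row 1 (q leaves); pivot element 1/4.
Divide row 1 by 1/4; eliminate column r from the other rows.
After both pivots, the entry at constraint row 1, column t is 2.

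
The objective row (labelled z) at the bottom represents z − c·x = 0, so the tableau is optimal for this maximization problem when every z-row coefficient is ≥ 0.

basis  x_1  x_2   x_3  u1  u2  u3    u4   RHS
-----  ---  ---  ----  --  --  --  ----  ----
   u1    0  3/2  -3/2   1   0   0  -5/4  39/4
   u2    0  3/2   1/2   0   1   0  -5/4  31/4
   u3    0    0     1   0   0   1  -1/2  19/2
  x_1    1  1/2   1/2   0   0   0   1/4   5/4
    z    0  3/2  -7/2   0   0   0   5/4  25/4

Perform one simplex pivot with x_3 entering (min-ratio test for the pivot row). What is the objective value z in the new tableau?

Ratio test on column x_3 — row 1: entry -3/2 ≤ 0; row 2: (31/4)/(1/2) = 31/2; row 3: (19/2)/1 = 19/2; row 4: (5/4)/(1/2) = 5/2. Minimum is 5/2 at row 4 (x_1 leaves); pivot element 1/2.
Pivot on row 4; the z-row RHS becomes 25/4 − (-7/2)·(5/2) = 15.

15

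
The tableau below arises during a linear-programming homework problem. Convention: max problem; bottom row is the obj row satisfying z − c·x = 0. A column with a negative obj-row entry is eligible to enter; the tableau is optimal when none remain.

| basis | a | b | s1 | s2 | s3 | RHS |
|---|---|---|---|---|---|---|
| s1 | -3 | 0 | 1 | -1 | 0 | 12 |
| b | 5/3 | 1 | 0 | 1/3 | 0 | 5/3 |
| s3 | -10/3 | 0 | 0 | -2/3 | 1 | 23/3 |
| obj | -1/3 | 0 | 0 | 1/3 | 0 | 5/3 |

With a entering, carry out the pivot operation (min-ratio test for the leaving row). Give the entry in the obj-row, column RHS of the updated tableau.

2

Ratio test on column a — row 1: entry -3 ≤ 0; row 2: (5/3)/(5/3) = 1; row 3: entry -10/3 ≤ 0. Minimum is 1 at row 2 (b leaves); pivot element 5/3.
Divide row 2 by 5/3; eliminate column a from the other rows.
obj-row update in column RHS: 5/3 − (-1/3)·1 = 2.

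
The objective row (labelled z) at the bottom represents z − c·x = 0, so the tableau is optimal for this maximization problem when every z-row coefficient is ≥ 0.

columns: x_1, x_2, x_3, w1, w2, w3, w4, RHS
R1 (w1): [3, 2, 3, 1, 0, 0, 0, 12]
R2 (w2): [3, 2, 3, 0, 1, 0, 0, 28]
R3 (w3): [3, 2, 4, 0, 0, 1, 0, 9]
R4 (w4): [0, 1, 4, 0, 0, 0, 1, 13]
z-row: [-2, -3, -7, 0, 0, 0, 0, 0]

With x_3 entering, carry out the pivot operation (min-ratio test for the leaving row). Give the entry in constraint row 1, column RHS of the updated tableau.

Ratio test on column x_3 — row 1: 12/3 = 4; row 2: 28/3 = 28/3; row 3: 9/4 = 9/4; row 4: 13/4 = 13/4. Minimum is 9/4 at row 3 (w3 leaves); pivot element 4.
Divide row 3 by 4; eliminate column x_3 from the other rows.
Row 1 update in column RHS: 12 − 3·(9/4) = 21/4.

21/4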